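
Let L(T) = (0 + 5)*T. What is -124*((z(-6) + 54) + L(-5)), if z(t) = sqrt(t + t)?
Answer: -3596 - 248*I*sqrt(3) ≈ -3596.0 - 429.55*I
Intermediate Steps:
z(t) = sqrt(2)*sqrt(t) (z(t) = sqrt(2*t) = sqrt(2)*sqrt(t))
L(T) = 5*T
-124*((z(-6) + 54) + L(-5)) = -124*((sqrt(2)*sqrt(-6) + 54) + 5*(-5)) = -124*((sqrt(2)*(I*sqrt(6)) + 54) - 25) = -124*((2*I*sqrt(3) + 54) - 25) = -124*((54 + 2*I*sqrt(3)) - 25) = -124*(29 + 2*I*sqrt(3)) = -3596 - 248*I*sqrt(3)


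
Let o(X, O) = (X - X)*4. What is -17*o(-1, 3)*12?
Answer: 0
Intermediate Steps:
o(X, O) = 0 (o(X, O) = 0*4 = 0)
-17*o(-1, 3)*12 = -17*0*12 = 0*12 = 0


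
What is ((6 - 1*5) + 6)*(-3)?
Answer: -21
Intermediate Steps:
((6 - 1*5) + 6)*(-3) = ((6 - 5) + 6)*(-3) = (1 + 6)*(-3) = 7*(-3) = -21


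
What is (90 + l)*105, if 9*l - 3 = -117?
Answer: 8120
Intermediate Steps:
l = -38/3 (l = ⅓ + (⅑)*(-117) = ⅓ - 13 = -38/3 ≈ -12.667)
(90 + l)*105 = (90 - 38/3)*105 = (232/3)*105 = 8120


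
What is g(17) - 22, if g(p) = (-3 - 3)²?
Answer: 14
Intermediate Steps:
g(p) = 36 (g(p) = (-6)² = 36)
g(17) - 22 = 36 - 22 = 14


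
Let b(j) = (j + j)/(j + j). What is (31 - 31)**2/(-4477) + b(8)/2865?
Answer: 1/2865 ≈ 0.00034904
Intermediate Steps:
b(j) = 1 (b(j) = (2*j)/((2*j)) = (2*j)*(1/(2*j)) = 1)
(31 - 31)**2/(-4477) + b(8)/2865 = (31 - 31)**2/(-4477) + 1/2865 = 0**2*(-1/4477) + 1*(1/2865) = 0*(-1/4477) + 1/2865 = 0 + 1/2865 = 1/2865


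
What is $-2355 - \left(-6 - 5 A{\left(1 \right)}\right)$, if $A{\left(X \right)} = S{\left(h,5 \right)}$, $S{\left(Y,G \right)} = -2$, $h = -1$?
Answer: $-2359$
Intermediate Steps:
$A{\left(X \right)} = -2$
$-2355 - \left(-6 - 5 A{\left(1 \right)}\right) = -2355 - \left(-6 - -10\right) = -2355 - \left(-6 + 10\right) = -2355 - 4 = -2359$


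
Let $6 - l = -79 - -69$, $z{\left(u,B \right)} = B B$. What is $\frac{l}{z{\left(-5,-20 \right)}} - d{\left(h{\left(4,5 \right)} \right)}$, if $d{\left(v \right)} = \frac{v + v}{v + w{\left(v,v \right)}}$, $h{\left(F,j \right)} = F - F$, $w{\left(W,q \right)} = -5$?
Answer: $\frac{1}{25} \approx 0.04$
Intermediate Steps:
$z{\left(u,B \right)} = B^{2}$
$h{\left(F,j \right)} = 0$
$l = 16$ ($l = 6 - \left(-79 - -69\right) = 6 - \left(-79 + 69\right) = 6 - -10 = 6 + 10 = 16$)
$d{\left(v \right)} = \frac{2 v}{-5 + v}$ ($d{\left(v \right)} = \frac{v + v}{v - 5} = \frac{2 v}{-5 + v}$)
$\frac{l}{z{\left(-5,-20 \right)}} - d{\left(h{\left(4,5 \right)} \right)} = \frac{16}{\left(-20\right)^{2}} - 2 \cdot 0 \frac{1}{-5 + 0} = \frac{16}{400} - 2 \cdot 0 \frac{1}{-5} = 16 \cdot \frac{1}{400} - 2 \cdot 0 \left(- \frac{1}{5}\right) = \frac{1}{25} - 0 = \frac{1}{25} + 0 = \frac{1}{25}$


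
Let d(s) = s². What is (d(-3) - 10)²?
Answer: 1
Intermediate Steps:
(d(-3) - 10)² = ((-3)² - 10)² = (9 - 10)² = (-1)² = 1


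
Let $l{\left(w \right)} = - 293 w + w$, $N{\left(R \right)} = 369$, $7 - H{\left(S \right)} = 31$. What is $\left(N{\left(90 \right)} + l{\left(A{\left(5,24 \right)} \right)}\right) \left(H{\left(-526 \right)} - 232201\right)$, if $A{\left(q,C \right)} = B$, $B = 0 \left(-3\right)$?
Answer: $-85691025$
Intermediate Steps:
$H{\left(S \right)} = -24$ ($H{\left(S \right)} = 7 - 31 = -24$)
$B = 0$
$A{\left(q,C \right)} = 0$
$l{\left(w \right)} = - 292 w$
$\left(N{\left(90 \right)} + l{\left(A{\left(5,24 \right)} \right)}\right) \left(H{\left(-526 \right)} - 232201\right) = \left(369 - 0\right) \left(-24 - 232201\right) = \left(369 + 0\right) \left(-232225\right) = 369 \left(-232225\right) = -85691025$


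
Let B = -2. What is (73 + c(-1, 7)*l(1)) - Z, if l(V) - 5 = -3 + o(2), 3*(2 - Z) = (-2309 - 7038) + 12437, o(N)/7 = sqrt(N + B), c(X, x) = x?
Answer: 1115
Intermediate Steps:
o(N) = 7*sqrt(-2 + N) (o(N) = 7*sqrt(N - 2) = 7*sqrt(-2 + N))
Z = -1028 (Z = 2 - ((-2309 - 7038) + 12437)/3 = 2 - (-9347 + 12437)/3 = 2 - 1/3*3090 = 2 - 1030 = -1028)
l(V) = 2 (l(V) = 5 + (-3 + 7*sqrt(-2 + 2)) = 5 + (-3 + 7*sqrt(0)) = 5 + (-3 + 7*0) = 5 + (-3 + 0) = 5 - 3 = 2)
(73 + c(-1, 7)*l(1)) - Z = (73 + 7*2) - 1*(-1028) = (73 + 14) + 1028 = 87 + 1028 = 1115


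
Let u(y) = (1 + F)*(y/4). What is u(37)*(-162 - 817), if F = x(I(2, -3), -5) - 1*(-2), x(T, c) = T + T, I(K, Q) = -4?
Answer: 181115/4 ≈ 45279.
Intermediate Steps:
x(T, c) = 2*T
F = -6 (F = 2*(-4) - 1*(-2) = -8 + 2 = -6)
u(y) = -5*y/4 (u(y) = (1 - 6)*(y/4) = -5*y/4)
u(37)*(-162 - 817) = (-5/4*37)*(-162 - 817) = -185/4*(-979) = 181115/4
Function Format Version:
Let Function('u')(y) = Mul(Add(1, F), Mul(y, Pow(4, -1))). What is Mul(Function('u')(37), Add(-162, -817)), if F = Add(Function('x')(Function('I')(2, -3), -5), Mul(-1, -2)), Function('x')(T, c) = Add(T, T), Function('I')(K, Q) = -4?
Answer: Rational(181115, 4) ≈ 45279.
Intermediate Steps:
Function('x')(T, c) = Mul(2, T)
F = -6 (F = Add(Mul(2, -4), Mul(-1, -2)) = Add(-8, 2) = -6)
Function('u')(y) = Mul(Rational(-5, 4), y) (Function('u')(y) = Mul(Add(1, -6), Mul(y, Pow(4, -1))) = Mul(-5, Mul(y, Rational(1, 4))) = Mul(-5, Mul(Rational(1, 4), y)) = Mul(Rational(-5, 4), y))
Mul(Function('u')(37), Add(-162, -817)) = Mul(Mul(Rational(-5, 4), 37), Add(-162, -817)) = Mul(Rational(-185, 4), -979) = Rational(181115, 4)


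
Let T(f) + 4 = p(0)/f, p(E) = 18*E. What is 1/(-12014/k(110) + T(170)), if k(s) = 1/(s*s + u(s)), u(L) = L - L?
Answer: -1/145369404 ≈ -6.8790e-9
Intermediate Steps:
u(L) = 0
k(s) = s**(-2) (k(s) = 1/(s*s + 0) = 1/(s**2 + 0) = 1/(s**2) = s**(-2))
T(f) = -4 (T(f) = -4 + (18*0)/f = -4 + 0/f = -4 + 0 = -4)
1/(-12014/k(110) + T(170)) = 1/(-12014/(110**(-2)) - 4) = 1/(-12014/1/12100 - 4) = 1/(-12014*12100 - 4) = 1/(-145369400 - 4) = 1/(-145369404) = -1/145369404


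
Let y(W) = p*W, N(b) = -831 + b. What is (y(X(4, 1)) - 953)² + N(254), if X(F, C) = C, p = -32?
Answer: 969648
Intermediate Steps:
y(W) = -32*W
(y(X(4, 1)) - 953)² + N(254) = (-32*1 - 953)² + (-831 + 254) = (-32 - 953)² - 577 = (-985)² - 577 = 970225 - 577 = 969648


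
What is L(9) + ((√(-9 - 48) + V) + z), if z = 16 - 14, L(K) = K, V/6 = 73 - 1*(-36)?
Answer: 665 + I*√57 ≈ 665.0 + 7.5498*I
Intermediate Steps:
V = 654 (V = 6*(73 - 1*(-36)) = 6*(73 + 36) = 6*109 = 654)
z = 2
L(9) + ((√(-9 - 48) + V) + z) = 9 + ((√(-9 - 48) + 654) + 2) = 9 + ((√(-57) + 654) + 2) = 9 + ((I*√57 + 654) + 2) = 9 + ((654 + I*√57) + 2) = 9 + (656 + I*√57) = 665 + I*√57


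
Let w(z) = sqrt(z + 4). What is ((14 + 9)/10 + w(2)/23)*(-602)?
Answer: -6923/5 - 602*sqrt(6)/23 ≈ -1448.7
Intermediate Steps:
w(z) = sqrt(4 + z)
((14 + 9)/10 + w(2)/23)*(-602) = ((14 + 9)/10 + sqrt(4 + 2)/23)*(-602) = (23*(1/10) + sqrt(6)*(1/23))*(-602) = (23/10 + sqrt(6)/23)*(-602) = -6923/5 - 602*sqrt(6)/23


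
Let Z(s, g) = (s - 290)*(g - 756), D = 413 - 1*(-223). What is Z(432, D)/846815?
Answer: -3408/169363 ≈ -0.020122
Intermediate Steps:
D = 636 (D = 413 + 223 = 636)
Z(s, g) = (-756 + g)*(-290 + s) (Z(s, g) = (-290 + s)*(-756 + g) = (-756 + g)*(-290 + s))
Z(432, D)/846815 = (219240 - 756*432 - 290*636 + 636*432)/846815 = (219240 - 326592 - 184440 + 274752)*(1/846815) = -17040*1/846815 = -3408/169363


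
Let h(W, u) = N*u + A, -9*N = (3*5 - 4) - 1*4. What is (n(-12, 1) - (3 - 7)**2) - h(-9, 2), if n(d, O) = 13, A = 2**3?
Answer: -85/9 ≈ -9.4444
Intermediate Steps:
A = 8
N = -7/9 (N = -((3*5 - 4) - 1*4)/9 = -((15 - 4) - 4)/9 = -(11 - 4)/9 = -1/9*7 = -7/9 ≈ -0.77778)
h(W, u) = 8 - 7*u/9 (h(W, u) = -7*u/9 + 8 = 8 - 7*u/9)
(n(-12, 1) - (3 - 7)**2) - h(-9, 2) = (13 - (3 - 7)**2) - (8 - 7/9*2) = (13 - 1*(-4)**2) - (8 - 14/9) = (13 - 1*16) - 1*58/9 = (13 - 16) - 58/9 = -3 - 58/9 = -85/9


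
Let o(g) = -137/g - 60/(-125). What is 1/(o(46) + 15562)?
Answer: 1150/17893427 ≈ 6.4269e-5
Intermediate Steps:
o(g) = 12/25 - 137/g (o(g) = -137/g - 60*(-1/125) = -137/g + 12/25 = 12/25 - 137/g)
1/(o(46) + 15562) = 1/((12/25 - 137/46) + 15562) = 1/(-2873/1150 + 15562) = 1/(17893427/1150) = 1150/17893427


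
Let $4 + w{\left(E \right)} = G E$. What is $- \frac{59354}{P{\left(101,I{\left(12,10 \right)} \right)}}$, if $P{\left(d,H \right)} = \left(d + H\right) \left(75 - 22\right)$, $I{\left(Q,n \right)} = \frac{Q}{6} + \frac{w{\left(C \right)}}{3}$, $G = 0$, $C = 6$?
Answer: $- \frac{178062}{16165} \approx -11.015$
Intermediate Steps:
$w{\left(E \right)} = -4$ ($w{\left(E \right)} = -4 + 0 E = -4 + 0 = -4$)
$I{\left(Q,n \right)} = - \frac{4}{3} + \frac{Q}{6}$ ($I{\left(Q,n \right)} = \frac{Q}{6} - \frac{4}{3} = - \frac{4}{3} + \frac{Q}{6}$)
$P{\left(d,H \right)} = 53 H + 53 d$ ($P{\left(d,H \right)} = \left(H + d\right) 53 = 53 H + 53 d$)
$- \frac{59354}{P{\left(101,I{\left(12,10 \right)} \right)}} = - \frac{59354}{53 \left(- \frac{4}{3} + \frac{1}{6} \cdot 12\right) + 53 \cdot 101} = - \frac{59354}{53 \left(- \frac{4}{3} + 2\right) + 5353} = - \frac{59354}{53 \cdot \frac{2}{3} + 5353} = - \frac{59354}{\frac{106}{3} + 5353} = - \frac{59354}{\frac{16165}{3}} = \left(-59354\right) \frac{3}{16165} = - \frac{178062}{16165}$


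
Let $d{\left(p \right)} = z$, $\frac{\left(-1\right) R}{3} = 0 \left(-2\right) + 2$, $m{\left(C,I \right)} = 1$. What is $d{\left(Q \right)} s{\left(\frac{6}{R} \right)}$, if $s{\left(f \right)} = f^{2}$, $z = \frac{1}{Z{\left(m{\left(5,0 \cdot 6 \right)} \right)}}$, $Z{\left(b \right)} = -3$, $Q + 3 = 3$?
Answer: $- \frac{1}{3} \approx -0.33333$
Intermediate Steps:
$Q = 0$ ($Q = -3 + 3 = 0$)
$R = -6$ ($R = - 3 \left(0 \left(-2\right) + 2\right) = - 3 \left(0 + 2\right) = \left(-3\right) 2 = -6$)
$z = - \frac{1}{3}$ ($z = \frac{1}{-3} = - \frac{1}{3} \approx -0.33333$)
$d{\left(p \right)} = - \frac{1}{3}$
$d{\left(Q \right)} s{\left(\frac{6}{R} \right)} = - \frac{\left(\frac{6}{-6}\right)^{2}}{3} = - \frac{\left(6 \left(- \frac{1}{6}\right)\right)^{2}}{3} = - \frac{\left(-1\right)^{2}}{3} = \left(- \frac{1}{3}\right) 1 = - \frac{1}{3}$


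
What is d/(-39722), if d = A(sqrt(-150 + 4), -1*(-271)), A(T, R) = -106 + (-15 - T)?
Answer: 121/39722 + I*sqrt(146)/39722 ≈ 0.0030462 + 0.00030419*I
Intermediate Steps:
A(T, R) = -121 - T
d = -121 - I*sqrt(146) (d = -121 - sqrt(-150 + 4) = -121 - sqrt(-146) = -121 - I*sqrt(146) ≈ -121.0 - 12.083*I)
d/(-39722) = (-121 - I*sqrt(146))/(-39722) = (-121 - I*sqrt(146))*(-1/39722) = 121/39722 + I*sqrt(146)/39722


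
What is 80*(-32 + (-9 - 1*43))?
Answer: -6720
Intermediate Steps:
80*(-32 + (-9 - 1*43)) = 80*(-32 + (-9 - 43)) = 80*(-32 - 52) = 80*(-84) = -6720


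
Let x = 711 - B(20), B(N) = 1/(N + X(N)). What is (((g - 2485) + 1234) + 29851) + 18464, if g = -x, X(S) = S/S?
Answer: 973414/21 ≈ 46353.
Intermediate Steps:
X(S) = 1
B(N) = 1/(1 + N) (B(N) = 1/(N + 1) = 1/(1 + N))
x = 14930/21 (x = 711 - 1/(1 + 20) = 711 - 1/21 = 14930/21 ≈ 710.95)
g = -14930/21 (g = -1*14930/21 = -14930/21 ≈ -710.95)
(((g - 2485) + 1234) + 29851) + 18464 = (((-14930/21 - 2485) + 1234) + 29851) + 18464 = ((-67115/21 + 1234) + 29851) + 18464 = (-41201/21 + 29851) + 18464 = 585670/21 + 18464 = 973414/21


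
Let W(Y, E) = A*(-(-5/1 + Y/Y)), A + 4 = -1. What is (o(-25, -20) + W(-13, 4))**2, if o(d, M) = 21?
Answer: 1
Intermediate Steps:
A = -5 (A = -4 - 1 = -5)
W(Y, E) = -20 (W(Y, E) = -(-5)*(-5/1 + Y/Y) = -(-5)*(-5*1 + 1) = -(-5)*(-5 + 1) = -(-5)*(-4) = -5*4 = -20)
(o(-25, -20) + W(-13, 4))**2 = (21 - 20)**2 = 1**2 = 1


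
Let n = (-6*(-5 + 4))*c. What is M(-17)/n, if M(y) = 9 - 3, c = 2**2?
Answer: 1/4 ≈ 0.25000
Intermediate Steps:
c = 4
M(y) = 6
n = 24 (n = -6*(-5 + 4)*4 = -6*(-1)*4 = -3*(-2)*4 = 6*4 = 24)
M(-17)/n = 6/24 = 6*(1/24) = 1/4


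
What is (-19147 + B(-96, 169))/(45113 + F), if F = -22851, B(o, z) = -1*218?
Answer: -19365/22262 ≈ -0.86987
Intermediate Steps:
B(o, z) = -218
(-19147 + B(-96, 169))/(45113 + F) = (-19147 - 218)/(45113 - 22851) = -19365/22262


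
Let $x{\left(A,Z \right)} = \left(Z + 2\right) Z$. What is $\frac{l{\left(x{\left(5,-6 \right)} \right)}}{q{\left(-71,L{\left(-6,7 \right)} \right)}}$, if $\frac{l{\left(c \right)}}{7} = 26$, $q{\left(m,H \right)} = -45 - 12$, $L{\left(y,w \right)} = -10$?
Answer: $- \frac{182}{57} \approx -3.193$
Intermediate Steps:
$x{\left(A,Z \right)} = Z \left(2 + Z\right)$ ($x{\left(A,Z \right)} = \left(2 + Z\right) Z = Z \left(2 + Z\right)$)
$q{\left(m,H \right)} = -57$
$l{\left(c \right)} = 182$ ($l{\left(c \right)} = 7 \cdot 26 = 182$)
$\frac{l{\left(x{\left(5,-6 \right)} \right)}}{q{\left(-71,L{\left(-6,7 \right)} \right)}} = \frac{182}{-57} = 182 \left(- \frac{1}{57}\right) = - \frac{182}{57}$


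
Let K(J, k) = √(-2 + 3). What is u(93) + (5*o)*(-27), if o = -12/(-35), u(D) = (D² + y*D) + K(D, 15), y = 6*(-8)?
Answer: 28978/7 ≈ 4139.7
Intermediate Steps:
K(J, k) = 1 (K(J, k) = √1 = 1)
y = -48
u(D) = 1 + D² - 48*D (u(D) = (D² - 48*D) + 1 = 1 + D² - 48*D)
o = 12/35 (o = -12*(-1/35) = 12/35 ≈ 0.34286)
u(93) + (5*o)*(-27) = (1 + 93² - 48*93) + (5*(12/35))*(-27) = (1 + 8649 - 4464) + (12/7)*(-27) = 4186 - 324/7 = 28978/7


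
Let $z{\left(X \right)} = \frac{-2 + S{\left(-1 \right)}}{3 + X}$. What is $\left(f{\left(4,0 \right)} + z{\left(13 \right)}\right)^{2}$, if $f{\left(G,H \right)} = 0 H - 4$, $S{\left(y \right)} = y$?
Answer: $\frac{4489}{256} \approx 17.535$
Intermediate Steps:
$f{\left(G,H \right)} = -4$ ($f{\left(G,H \right)} = 0 - 4 = -4$)
$z{\left(X \right)} = - \frac{3}{3 + X}$ ($z{\left(X \right)} = \frac{-2 - 1}{3 + X} = - \frac{3}{3 + X}$)
$\left(f{\left(4,0 \right)} + z{\left(13 \right)}\right)^{2} = \left(-4 - \frac{3}{3 + 13}\right)^{2} = \left(-4 - \frac{3}{16}\right)^{2} = \left(- \frac{67}{16}\right)^{2} = \frac{4489}{256}$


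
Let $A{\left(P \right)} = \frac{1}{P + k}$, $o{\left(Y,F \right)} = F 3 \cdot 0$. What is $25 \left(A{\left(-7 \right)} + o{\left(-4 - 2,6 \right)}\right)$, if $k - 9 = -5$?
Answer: $- \frac{25}{3} \approx -8.3333$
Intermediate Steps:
$k = 4$ ($k = 9 - 5 = 4$)
$o{\left(Y,F \right)} = 0$ ($o{\left(Y,F \right)} = 3 F 0 = 0$)
$A{\left(P \right)} = \frac{1}{4 + P}$ ($A{\left(P \right)} = \frac{1}{P + 4} = \frac{1}{4 + P}$)
$25 \left(A{\left(-7 \right)} + o{\left(-4 - 2,6 \right)}\right) = 25 \left(\frac{1}{4 - 7} + 0\right) = 25 \left(\frac{1}{-3} + 0\right) = 25 \left(- \frac{1}{3} + 0\right) = 25 \left(- \frac{1}{3}\right) = - \frac{25}{3}$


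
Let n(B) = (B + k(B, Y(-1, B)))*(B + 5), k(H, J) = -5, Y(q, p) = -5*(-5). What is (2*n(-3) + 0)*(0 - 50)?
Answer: 1600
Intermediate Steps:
Y(q, p) = 25
n(B) = (-5 + B)*(5 + B) (n(B) = (B - 5)*(B + 5) = (-5 + B)*(5 + B))
(2*n(-3) + 0)*(0 - 50) = (2*(-25 + (-3)**2) + 0)*(0 - 50) = (2*(-25 + 9) + 0)*(-50) = (2*(-16) + 0)*(-50) = (-32 + 0)*(-50) = -32*(-50) = 1600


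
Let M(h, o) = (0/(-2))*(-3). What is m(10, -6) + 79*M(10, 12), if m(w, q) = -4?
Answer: -4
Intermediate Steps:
M(h, o) = 0 (M(h, o) = (0*(-1/2))*(-3) = 0*(-3) = 0)
m(10, -6) + 79*M(10, 12) = -4 + 79*0 = -4 + 0 = -4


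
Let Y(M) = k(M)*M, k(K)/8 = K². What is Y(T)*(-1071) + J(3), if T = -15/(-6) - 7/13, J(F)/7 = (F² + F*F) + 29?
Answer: -141346408/2197 ≈ -64336.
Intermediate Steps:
k(K) = 8*K²
J(F) = 203 + 14*F² (J(F) = 7*((F² + F*F) + 29) = 7*((F² + F²) + 29) = 7*(2*F² + 29) = 7*(29 + 2*F²) = 203 + 14*F²)
T = 51/26 (T = -15*(-⅙) - 7*1/13 = 5/2 - 7/13 = 51/26 ≈ 1.9615)
Y(M) = 8*M³ (Y(M) = (8*M²)*M = 8*M³)
Y(T)*(-1071) + J(3) = (8*(51/26)³)*(-1071) + (203 + 14*3²) = (8*(132651/17576))*(-1071) + (203 + 14*9) = (132651/2197)*(-1071) + (203 + 126) = -142069221/2197 + 329 = -141346408/2197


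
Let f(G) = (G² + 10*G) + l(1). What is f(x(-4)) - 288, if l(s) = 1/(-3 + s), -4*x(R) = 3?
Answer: -4727/16 ≈ -295.44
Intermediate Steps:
x(R) = -¾ (x(R) = -¼*3 = -¾)
f(G) = -½ + G² + 10*G (f(G) = (G² + 10*G) + 1/(-3 + 1) = (G² + 10*G) + 1/(-2) = (G² + 10*G) - ½ = -½ + G² + 10*G)
f(x(-4)) - 288 = (-½ + (-¾)² + 10*(-¾)) - 288 = (-½ + 9/16 - 15/2) - 288 = -119/16 - 288 = -4727/16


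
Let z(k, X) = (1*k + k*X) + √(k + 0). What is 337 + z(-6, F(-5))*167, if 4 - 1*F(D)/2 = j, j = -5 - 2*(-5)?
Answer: 1339 + 167*I*√6 ≈ 1339.0 + 409.06*I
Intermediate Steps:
j = 5 (j = -5 + 10 = 5)
F(D) = -2 (F(D) = 8 - 2*5 = 8 - 10 = -2)
z(k, X) = k + √k + X*k (z(k, X) = (k + X*k) + √k = k + √k + X*k)
337 + z(-6, F(-5))*167 = 337 + (-6 + √(-6) - 2*(-6))*167 = 337 + (-6 + I*√6 + 12)*167 = 337 + (6 + I*√6)*167 = 337 + (1002 + 167*I*√6) = 1339 + 167*I*√6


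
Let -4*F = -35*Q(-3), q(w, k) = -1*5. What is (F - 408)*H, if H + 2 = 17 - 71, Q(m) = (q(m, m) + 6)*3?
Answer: 21378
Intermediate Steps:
q(w, k) = -5
Q(m) = 3 (Q(m) = (-5 + 6)*3 = 1*3 = 3)
F = 105/4 (F = -(-35)*3/4 = -¼*(-105) = 105/4 ≈ 26.250)
H = -56 (H = -2 + (17 - 71) = -2 - 54 = -56)
(F - 408)*H = (105/4 - 408)*(-56) = -1527/4*(-56) = 21378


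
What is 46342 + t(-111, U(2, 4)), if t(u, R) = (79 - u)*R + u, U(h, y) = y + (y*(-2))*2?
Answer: 43951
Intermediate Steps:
U(h, y) = -3*y (U(h, y) = y - 2*y*2 = y - 4*y = -3*y)
t(u, R) = u + R*(79 - u) (t(u, R) = R*(79 - u) + u = u + R*(79 - u))
46342 + t(-111, U(2, 4)) = 46342 + (-111 + 79*(-3*4) - 1*(-3*4)*(-111)) = 46342 + (-111 + 79*(-12) - 1*(-12)*(-111)) = 46342 + (-111 - 948 - 1332) = 46342 - 2391 = 43951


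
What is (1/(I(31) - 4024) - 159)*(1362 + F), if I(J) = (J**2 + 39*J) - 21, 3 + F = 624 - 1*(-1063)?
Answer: -908091796/1875 ≈ -4.8432e+5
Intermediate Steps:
F = 1684 (F = -3 + (624 - 1*(-1063)) = -3 + (624 + 1063) = -3 + 1687 = 1684)
I(J) = -21 + J**2 + 39*J
(1/(I(31) - 4024) - 159)*(1362 + F) = (1/((-21 + 31**2 + 39*31) - 4024) - 159)*(1362 + 1684) = (1/((-21 + 961 + 1209) - 4024) - 159)*3046 = (1/(2149 - 4024) - 159)*3046 = (1/(-1875) - 159)*3046 = (-1/1875 - 159)*3046 = -298126/1875*3046 = -908091796/1875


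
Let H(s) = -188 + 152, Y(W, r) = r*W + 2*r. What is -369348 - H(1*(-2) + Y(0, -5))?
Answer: -369312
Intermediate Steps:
Y(W, r) = 2*r + W*r (Y(W, r) = W*r + 2*r = 2*r + W*r)
H(s) = -36
-369348 - H(1*(-2) + Y(0, -5)) = -369348 - 1*(-36) = -369348 + 36 = -369312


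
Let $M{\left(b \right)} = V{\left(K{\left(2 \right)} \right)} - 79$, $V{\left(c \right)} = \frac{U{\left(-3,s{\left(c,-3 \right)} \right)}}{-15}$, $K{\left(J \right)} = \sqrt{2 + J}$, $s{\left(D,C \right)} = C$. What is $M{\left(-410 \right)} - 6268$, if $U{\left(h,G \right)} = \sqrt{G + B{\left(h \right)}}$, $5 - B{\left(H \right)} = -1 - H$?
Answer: $-6347$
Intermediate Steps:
$B{\left(H \right)} = 6 + H$ ($B{\left(H \right)} = 5 - \left(-1 - H\right) = 5 + \left(1 + H\right) = 6 + H$)
$U{\left(h,G \right)} = \sqrt{6 + G + h}$ ($U{\left(h,G \right)} = \sqrt{G + \left(6 + h\right)} = \sqrt{6 + G + h}$)
$V{\left(c \right)} = 0$ ($V{\left(c \right)} = \frac{\sqrt{6 - 3 - 3}}{-15} = \sqrt{0} \left(- \frac{1}{15}\right) = 0 \left(- \frac{1}{15}\right) = 0$)
$M{\left(b \right)} = -79$ ($M{\left(b \right)} = 0 - 79 = -79$)
$M{\left(-410 \right)} - 6268 = -79 - 6268 = -6347$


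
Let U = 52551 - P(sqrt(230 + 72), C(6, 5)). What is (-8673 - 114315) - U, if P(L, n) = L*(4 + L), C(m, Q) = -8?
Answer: -175237 + 4*sqrt(302) ≈ -1.7517e+5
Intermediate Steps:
U = 52551 - sqrt(302)*(4 + sqrt(302)) (U = 52551 - sqrt(230 + 72)*(4 + sqrt(230 + 72)) = 52551 - sqrt(302)*(4 + sqrt(302)) ≈ 52180.)
(-8673 - 114315) - U = (-8673 - 114315) - (52249 - 4*sqrt(302)) = -122988 + (-52249 + 4*sqrt(302)) = -175237 + 4*sqrt(302)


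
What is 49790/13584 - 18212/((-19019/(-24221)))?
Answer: -2995565012779/129177048 ≈ -23190.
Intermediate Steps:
49790/13584 - 18212/((-19019/(-24221))) = 49790*(1/13584) - 18212/((-19019*(-1/24221))) = 24895/6792 - 18212/19019/24221 = 24895/6792 - 18212*24221/19019 = 24895/6792 - 441112852/19019 = -2995565012779/129177048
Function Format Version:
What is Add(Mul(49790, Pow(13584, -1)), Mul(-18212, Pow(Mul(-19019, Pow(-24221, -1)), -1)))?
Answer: Rational(-2995565012779, 129177048) ≈ -23190.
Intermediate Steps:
Add(Mul(49790, Pow(13584, -1)), Mul(-18212, Pow(Mul(-19019, Pow(-24221, -1)), -1))) = Add(Mul(49790, Rational(1, 13584)), Mul(-18212, Pow(Mul(-19019, Rational(-1, 24221)), -1))) = Add(Rational(24895, 6792), Mul(-18212, Pow(Rational(19019, 24221), -1))) = Add(Rational(24895, 6792), Mul(-18212, Rational(24221, 19019))) = Add(Rational(24895, 6792), Rational(-441112852, 19019)) = Rational(-2995565012779, 129177048)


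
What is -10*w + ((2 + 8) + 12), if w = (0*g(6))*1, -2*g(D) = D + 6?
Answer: 22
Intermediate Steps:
g(D) = -3 - D/2 (g(D) = -(D + 6)/2 = -(6 + D)/2 = -3 - D/2)
w = 0 (w = (0*(-3 - 1/2*6))*1 = (0*(-3 - 3))*1 = (0*(-6))*1 = 0*1 = 0)
-10*w + ((2 + 8) + 12) = -10*0 + ((2 + 8) + 12) = 0 + (10 + 12) = 0 + 22 = 22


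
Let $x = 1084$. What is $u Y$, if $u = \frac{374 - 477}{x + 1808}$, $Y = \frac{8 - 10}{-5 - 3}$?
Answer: $- \frac{103}{11568} \approx -0.0089039$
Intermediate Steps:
$Y = \frac{1}{4}$ ($Y = - \frac{2}{-8} = \left(-2\right) \left(- \frac{1}{8}\right) = \frac{1}{4} \approx 0.25$)
$u = - \frac{103}{2892}$ ($u = \frac{374 - 477}{1084 + 1808} = - \frac{103}{2892} \approx -0.035616$)
$u Y = \left(- \frac{103}{2892}\right) \frac{1}{4} = - \frac{103}{11568}$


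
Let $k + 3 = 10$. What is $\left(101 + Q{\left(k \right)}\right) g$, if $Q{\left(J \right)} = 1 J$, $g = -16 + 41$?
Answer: $2700$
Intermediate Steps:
$k = 7$ ($k = -3 + 10 = 7$)
$g = 25$
$Q{\left(J \right)} = J$
$\left(101 + Q{\left(k \right)}\right) g = \left(101 + 7\right) 25 = 108 \cdot 25 = 2700$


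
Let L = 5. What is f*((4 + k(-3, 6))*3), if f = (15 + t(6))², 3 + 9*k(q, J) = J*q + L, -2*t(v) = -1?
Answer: 4805/3 ≈ 1601.7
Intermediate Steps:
t(v) = ½ (t(v) = -½*(-1) = ½)
k(q, J) = 2/9 + J*q/9 (k(q, J) = -⅓ + (J*q + 5)/9 = -⅓ + (5 + J*q)/9 = -⅓ + (5/9 + J*q/9) = 2/9 + J*q/9)
f = 961/4 (f = (15 + ½)² = (31/2)² = 961/4 ≈ 240.25)
f*((4 + k(-3, 6))*3) = 961*((4 + (2/9 + (⅑)*6*(-3)))*3)/4 = 961*((4 + (2/9 - 2))*3)/4 = 961*((4 - 16/9)*3)/4 = 961*((20/9)*3)/4 = (961/4)*(20/3) = 4805/3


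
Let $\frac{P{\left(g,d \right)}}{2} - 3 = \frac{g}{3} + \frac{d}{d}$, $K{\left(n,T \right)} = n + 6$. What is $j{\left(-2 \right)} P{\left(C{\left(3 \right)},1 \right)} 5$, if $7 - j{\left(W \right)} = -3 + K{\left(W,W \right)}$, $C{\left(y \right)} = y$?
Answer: $300$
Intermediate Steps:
$K{\left(n,T \right)} = 6 + n$
$j{\left(W \right)} = 4 - W$ ($j{\left(W \right)} = 7 - \left(-3 + \left(6 + W\right)\right) = 7 - \left(3 + W\right) = 4 - W$)
$P{\left(g,d \right)} = 8 + \frac{2 g}{3}$ ($P{\left(g,d \right)} = 6 + 2 \left(\frac{g}{3} + \frac{d}{d}\right) = 6 + 2 \left(g \frac{1}{3} + 1\right) = 6 + 2 \left(\frac{g}{3} + 1\right) = 6 + 2 \left(1 + \frac{g}{3}\right) = 6 + \left(2 + \frac{2 g}{3}\right) = 8 + \frac{2 g}{3}$)
$j{\left(-2 \right)} P{\left(C{\left(3 \right)},1 \right)} 5 = \left(4 - -2\right) \left(8 + \frac{2}{3} \cdot 3\right) 5 = \left(4 + 2\right) \left(8 + 2\right) 5 = 6 \cdot 10 \cdot 5 = 60 \cdot 5 = 300$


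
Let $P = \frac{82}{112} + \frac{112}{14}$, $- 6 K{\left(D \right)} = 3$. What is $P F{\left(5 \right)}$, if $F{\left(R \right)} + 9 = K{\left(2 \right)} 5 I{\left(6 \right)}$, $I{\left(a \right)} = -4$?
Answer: $\frac{489}{56} \approx 8.7321$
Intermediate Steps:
$K{\left(D \right)} = - \frac{1}{2}$ ($K{\left(D \right)} = \left(- \frac{1}{6}\right) 3 = - \frac{1}{2}$)
$P = \frac{489}{56}$ ($P = 82 \cdot \frac{1}{112} + 112 \cdot \frac{1}{14} = \frac{41}{56} + 8 = \frac{489}{56} \approx 8.7321$)
$F{\left(R \right)} = 1$ ($F{\left(R \right)} = -9 + \left(- \frac{1}{2}\right) 5 \left(-4\right) = -9 - -10 = -9 + 10 = 1$)
$P F{\left(5 \right)} = \frac{489}{56} \cdot 1 = \frac{489}{56}$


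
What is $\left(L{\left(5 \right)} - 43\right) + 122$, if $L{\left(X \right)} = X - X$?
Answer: $79$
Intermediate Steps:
$L{\left(X \right)} = 0$
$\left(L{\left(5 \right)} - 43\right) + 122 = \left(0 - 43\right) + 122 = -43 + 122 = 79$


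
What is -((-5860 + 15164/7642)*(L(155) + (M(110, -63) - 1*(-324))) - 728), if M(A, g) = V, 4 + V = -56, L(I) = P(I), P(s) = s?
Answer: 9381458970/3821 ≈ 2.4552e+6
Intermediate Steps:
L(I) = I
V = -60 (V = -4 - 56 = -60)
M(A, g) = -60
-((-5860 + 15164/7642)*(L(155) + (M(110, -63) - 1*(-324))) - 728) = -((-5860 + 15164/7642)*(155 + (-60 - 1*(-324))) - 728) = -((-5860 + 15164*(1/7642))*(155 + (-60 + 324)) - 728) = -((-5860 + 7582/3821)*(155 + 264) - 728) = -(-22383478/3821*419 - 728) = -(-9378677282/3821 - 728) = -1*(-9381458970/3821) = 9381458970/3821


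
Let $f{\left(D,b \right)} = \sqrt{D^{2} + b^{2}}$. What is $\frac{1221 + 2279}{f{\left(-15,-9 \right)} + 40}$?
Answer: $\frac{70000}{647} - \frac{5250 \sqrt{34}}{647} \approx 60.877$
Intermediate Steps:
$\frac{1221 + 2279}{f{\left(-15,-9 \right)} + 40} = \frac{1221 + 2279}{\sqrt{\left(-15\right)^{2} + \left(-9\right)^{2}} + 40} = \frac{3500}{\sqrt{225 + 81} + 40} = \frac{3500}{\sqrt{306} + 40} = \frac{3500}{3 \sqrt{34} + 40} = \frac{3500}{40 + 3 \sqrt{34}}$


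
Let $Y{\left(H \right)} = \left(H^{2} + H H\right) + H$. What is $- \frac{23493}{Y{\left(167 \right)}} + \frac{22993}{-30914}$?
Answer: $- \frac{2012605987}{1729483730} \approx -1.1637$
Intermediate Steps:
$Y{\left(H \right)} = H + 2 H^{2}$ ($Y{\left(H \right)} = \left(H^{2} + H^{2}\right) + H = 2 H^{2} + H = H + 2 H^{2}$)
$- \frac{23493}{Y{\left(167 \right)}} + \frac{22993}{-30914} = - \frac{23493}{167 \left(1 + 2 \cdot 167\right)} + \frac{22993}{-30914} = - \frac{23493}{167 \left(1 + 334\right)} + 22993 \left(- \frac{1}{30914}\right) = - \frac{23493}{167 \cdot 335} - \frac{22993}{30914} = - \frac{23493}{55945} - \frac{22993}{30914} = - \frac{2012605987}{1729483730}$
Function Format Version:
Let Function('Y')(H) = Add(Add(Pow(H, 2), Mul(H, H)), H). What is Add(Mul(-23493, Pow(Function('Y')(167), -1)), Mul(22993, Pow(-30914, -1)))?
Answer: Rational(-2012605987, 1729483730) ≈ -1.1637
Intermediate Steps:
Function('Y')(H) = Add(H, Mul(2, Pow(H, 2))) (Function('Y')(H) = Add(Add(Pow(H, 2), Pow(H, 2)), H) = Add(Mul(2, Pow(H, 2)), H) = Add(H, Mul(2, Pow(H, 2))))
Add(Mul(-23493, Pow(Function('Y')(167), -1)), Mul(22993, Pow(-30914, -1))) = Add(Mul(-23493, Pow(Mul(167, Add(1, Mul(2, 167))), -1)), Mul(22993, Pow(-30914, -1))) = Add(Mul(-23493, Pow(Mul(167, Add(1, 334)), -1)), Mul(22993, Rational(-1, 30914))) = Add(Mul(-23493, Pow(Mul(167, 335), -1)), Rational(-22993, 30914)) = Add(Mul(-23493, Pow(55945, -1)), Rational(-22993, 30914)) = Add(Mul(-23493, Rational(1, 55945)), Rational(-22993, 30914)) = Add(Rational(-23493, 55945), Rational(-22993, 30914)) = Rational(-2012605987, 1729483730)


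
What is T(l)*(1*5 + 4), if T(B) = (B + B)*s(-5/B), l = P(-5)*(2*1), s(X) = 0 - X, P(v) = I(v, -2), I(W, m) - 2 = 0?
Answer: 90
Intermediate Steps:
I(W, m) = 2 (I(W, m) = 2 + 0 = 2)
P(v) = 2
s(X) = -X
l = 4 (l = 2*(2*1) = 2*2 = 4)
T(B) = 10 (T(B) = (B + B)*(-(-5)/B) = (2*B)*(5/B) = 10)
T(l)*(1*5 + 4) = 10*(1*5 + 4) = 10*(5 + 4) = 10*9 = 90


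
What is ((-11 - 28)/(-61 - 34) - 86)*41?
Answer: -333371/95 ≈ -3509.2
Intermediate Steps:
((-11 - 28)/(-61 - 34) - 86)*41 = (-39/(-95) - 86)*41 = (-39*(-1/95) - 86)*41 = (39/95 - 86)*41 = -8131/95*41 = -333371/95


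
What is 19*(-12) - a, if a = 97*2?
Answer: -422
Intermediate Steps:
a = 194
19*(-12) - a = 19*(-12) - 1*194 = -228 - 194 = -422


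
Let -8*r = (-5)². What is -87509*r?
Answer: 2187725/8 ≈ 2.7347e+5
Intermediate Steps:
r = -25/8 (r = -⅛*(-5)² = -⅛*25 = -25/8 ≈ -3.1250)
-87509*r = -87509*(-25/8) = 2187725/8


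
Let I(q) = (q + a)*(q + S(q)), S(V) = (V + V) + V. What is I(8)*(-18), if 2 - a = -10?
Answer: -11520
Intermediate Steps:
a = 12 (a = 2 - 1*(-10) = 2 + 10 = 12)
S(V) = 3*V (S(V) = 2*V + V = 3*V)
I(q) = 4*q*(12 + q) (I(q) = (q + 12)*(q + 3*q) = (12 + q)*(4*q) = 4*q*(12 + q))
I(8)*(-18) = (4*8*(12 + 8))*(-18) = (4*8*20)*(-18) = 640*(-18) = -11520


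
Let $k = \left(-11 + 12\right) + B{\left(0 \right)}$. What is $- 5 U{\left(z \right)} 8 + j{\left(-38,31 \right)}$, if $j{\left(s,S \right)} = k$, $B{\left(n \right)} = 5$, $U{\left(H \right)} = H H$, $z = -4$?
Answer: $-634$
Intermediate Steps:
$U{\left(H \right)} = H^{2}$
$k = 6$ ($k = \left(-11 + 12\right) + 5 = 1 + 5 = 6$)
$j{\left(s,S \right)} = 6$
$- 5 U{\left(z \right)} 8 + j{\left(-38,31 \right)} = - 5 \left(-4\right)^{2} \cdot 8 + 6 = \left(-5\right) 16 \cdot 8 + 6 = \left(-80\right) 8 + 6 = -640 + 6 = -634$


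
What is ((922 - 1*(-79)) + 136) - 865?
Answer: 272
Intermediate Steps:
((922 - 1*(-79)) + 136) - 865 = ((922 + 79) + 136) - 865 = (1001 + 136) - 865 = 1137 - 865 = 272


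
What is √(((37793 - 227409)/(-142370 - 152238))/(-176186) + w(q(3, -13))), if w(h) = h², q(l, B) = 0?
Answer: I*√38445981006118/3244112818 ≈ 0.0019113*I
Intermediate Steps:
√(((37793 - 227409)/(-142370 - 152238))/(-176186) + w(q(3, -13))) = √(((37793 - 227409)/(-142370 - 152238))/(-176186) + 0²) = √(-189616/(-294608)*(-1/176186) + 0) = √(-189616*(-1/294608)*(-1/176186) + 0) = √((11851/18413)*(-1/176186) + 0) = √(-11851/3244112818 + 0) = √(-11851/3244112818) = I*√38445981006118/3244112818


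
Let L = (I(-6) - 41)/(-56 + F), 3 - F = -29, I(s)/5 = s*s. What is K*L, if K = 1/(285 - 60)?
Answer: -139/5400 ≈ -0.025741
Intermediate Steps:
I(s) = 5*s**2 (I(s) = 5*(s*s) = 5*s**2)
F = 32 (F = 3 - 1*(-29) = 3 + 29 = 32)
L = -139/24 (L = (5*(-6)**2 - 41)/(-56 + 32) = (5*36 - 41)/(-24) = (180 - 41)*(-1/24) = 139*(-1/24) = -139/24 ≈ -5.7917)
K = 1/225 ≈ 0.0044444
K*L = (1/225)*(-139/24) = -139/5400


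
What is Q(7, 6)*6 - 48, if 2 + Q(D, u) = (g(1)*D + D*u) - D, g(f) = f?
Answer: 192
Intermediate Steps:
Q(D, u) = -2 + D*u (Q(D, u) = -2 + ((1*D + D*u) - D) = -2 + ((D + D*u) - D) = -2 + D*u)
Q(7, 6)*6 - 48 = (-2 + 7*6)*6 - 48 = (-2 + 42)*6 - 48 = 40*6 - 48 = 240 - 48 = 192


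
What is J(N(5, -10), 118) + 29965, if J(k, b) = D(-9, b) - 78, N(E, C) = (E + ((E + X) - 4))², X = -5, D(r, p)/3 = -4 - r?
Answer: 29902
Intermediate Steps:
D(r, p) = -12 - 3*r (D(r, p) = 3*(-4 - r) = -12 - 3*r)
N(E, C) = (-9 + 2*E)² (N(E, C) = (E + ((E - 5) - 4))² = (E + ((-5 + E) - 4))² = (E + (-9 + E))² = (-9 + 2*E)²)
J(k, b) = -63 (J(k, b) = (-12 - 3*(-9)) - 78 = (-12 + 27) - 78 = 15 - 78 = -63)
J(N(5, -10), 118) + 29965 = -63 + 29965 = 29902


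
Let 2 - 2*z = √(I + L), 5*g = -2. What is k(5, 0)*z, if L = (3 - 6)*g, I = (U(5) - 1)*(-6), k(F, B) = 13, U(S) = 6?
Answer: 13 - 78*I*√5/5 ≈ 13.0 - 34.883*I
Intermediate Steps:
g = -⅖ (g = (⅕)*(-2) = -⅖ ≈ -0.40000)
I = -30 (I = (6 - 1)*(-6) = 5*(-6) = -30)
L = 6/5 (L = (3 - 6)*(-⅖) = -3*(-⅖) = 6/5 ≈ 1.2000)
z = 1 - 6*I*√5/5 (z = 1 - √(-30 + 6/5)/2 = 1 - 6*I*√5/5 ≈ 1.0 - 2.6833*I)
k(5, 0)*z = 13*(1 - 6*I*√5/5) = 13 - 78*I*√5/5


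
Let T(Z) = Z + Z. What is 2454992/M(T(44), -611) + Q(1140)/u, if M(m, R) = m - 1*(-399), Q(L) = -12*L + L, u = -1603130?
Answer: 393567743194/78072431 ≈ 5041.1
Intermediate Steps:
Q(L) = -11*L
T(Z) = 2*Z
M(m, R) = 399 + m (M(m, R) = m + 399 = 399 + m)
2454992/M(T(44), -611) + Q(1140)/u = 2454992/(399 + 2*44) - 11*1140/(-1603130) = 2454992/(399 + 88) - 12540*(-1/1603130) = 2454992/487 + 1254/160313 = 393567743194/78072431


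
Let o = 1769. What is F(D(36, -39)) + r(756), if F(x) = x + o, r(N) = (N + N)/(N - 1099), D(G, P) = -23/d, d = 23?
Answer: 86416/49 ≈ 1763.6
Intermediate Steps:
D(G, P) = -1 (D(G, P) = -23/23 = -23*1/23 = -1)
r(N) = 2*N/(-1099 + N) (r(N) = (2*N)/(-1099 + N) = 2*N/(-1099 + N))
F(x) = 1769 + x (F(x) = x + 1769 = 1769 + x)
F(D(36, -39)) + r(756) = (1769 - 1) + 2*756/(-1099 + 756) = 1768 + 2*756/(-343) = 1768 + 2*756*(-1/343) = 1768 - 216/49 = 86416/49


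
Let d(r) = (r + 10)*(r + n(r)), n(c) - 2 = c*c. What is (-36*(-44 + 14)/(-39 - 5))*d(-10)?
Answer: 0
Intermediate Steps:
n(c) = 2 + c² (n(c) = 2 + c*c = 2 + c²)
d(r) = (10 + r)*(2 + r + r²) (d(r) = (r + 10)*(r + (2 + r²)) = (10 + r)*(2 + r + r²))
(-36*(-44 + 14)/(-39 - 5))*d(-10) = (-36*(-44 + 14)/(-39 - 5))*(20 + (-10)³ + 11*(-10)² + 12*(-10)) = (-(-1080)/(-44))*(20 - 1000 + 11*100 - 120) = (-(-1080)*(-1)/44)*(20 - 1000 + 1100 - 120) = -36*15/22*0 = -270/11*0 = 0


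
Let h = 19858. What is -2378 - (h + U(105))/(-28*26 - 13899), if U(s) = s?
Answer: -34763043/14627 ≈ -2376.6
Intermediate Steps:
-2378 - (h + U(105))/(-28*26 - 13899) = -2378 - (19858 + 105)/(-28*26 - 13899) = -2378 - 19963/(-728 - 13899) = -2378 - 19963/(-14627) = -2378 - 19963*(-1)/14627 = -2378 - 1*(-19963/14627) = -2378 + 19963/14627 = -34763043/14627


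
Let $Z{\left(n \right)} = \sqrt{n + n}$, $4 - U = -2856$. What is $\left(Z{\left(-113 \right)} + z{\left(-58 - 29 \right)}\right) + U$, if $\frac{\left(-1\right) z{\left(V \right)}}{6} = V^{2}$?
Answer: $-42554 + i \sqrt{226} \approx -42554.0 + 15.033 i$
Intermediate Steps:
$U = 2860$ ($U = 4 - -2856 = 4 + 2856 = 2860$)
$Z{\left(n \right)} = \sqrt{2} \sqrt{n}$ ($Z{\left(n \right)} = \sqrt{2 n} = \sqrt{2} \sqrt{n}$)
$z{\left(V \right)} = - 6 V^{2}$
$\left(Z{\left(-113 \right)} + z{\left(-58 - 29 \right)}\right) + U = \left(\sqrt{2} \sqrt{-113} - 6 \left(-58 - 29\right)^{2}\right) + 2860 = \left(\sqrt{2} i \sqrt{113} - 6 \left(-87\right)^{2}\right) + 2860 = \left(i \sqrt{226} - 45414\right) + 2860 = \left(-45414 + i \sqrt{226}\right) + 2860 = -42554 + i \sqrt{226}$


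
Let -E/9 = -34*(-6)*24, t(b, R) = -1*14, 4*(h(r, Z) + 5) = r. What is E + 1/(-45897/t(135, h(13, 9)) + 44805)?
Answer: -29662430674/673167 ≈ -44064.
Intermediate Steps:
h(r, Z) = -5 + r/4
t(b, R) = -14
E = -44064 (E = -9*(-34*(-6))*24 = -1836*24 = -9*4896 = -44064)
E + 1/(-45897/t(135, h(13, 9)) + 44805) = -44064 + 1/(-45897/(-14) + 44805) = -44064 + 1/(-45897*(-1/14) + 44805) = -44064 + 1/(45897/14 + 44805) = -44064 + 1/(673167/14) = -44064 + 14/673167 = -29662430674/673167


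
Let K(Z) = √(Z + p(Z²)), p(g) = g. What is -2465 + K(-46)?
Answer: -2465 + 3*√230 ≈ -2419.5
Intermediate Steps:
K(Z) = √(Z + Z²)
-2465 + K(-46) = -2465 + √(-46*(1 - 46)) = -2465 + √(-46*(-45)) = -2465 + √2070 = -2465 + 3*√230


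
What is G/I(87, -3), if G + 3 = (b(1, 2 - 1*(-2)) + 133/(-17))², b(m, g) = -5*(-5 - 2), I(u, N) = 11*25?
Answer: 212577/79475 ≈ 2.6748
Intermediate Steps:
I(u, N) = 275
b(m, g) = 35 (b(m, g) = -5*(-7) = 35)
G = 212577/289 (G = -3 + (35 + 133/(-17))² = -3 + (35 + 133*(-1/17))² = -3 + (35 - 133/17)² = -3 + (462/17)² = -3 + 213444/289 = 212577/289 ≈ 735.56)
G/I(87, -3) = (212577/289)/275 = (212577/289)*(1/275) = 212577/79475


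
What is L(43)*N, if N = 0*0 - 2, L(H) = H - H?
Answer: 0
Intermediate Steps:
L(H) = 0
N = -2 (N = 0 - 2 = -2)
L(43)*N = 0*(-2) = 0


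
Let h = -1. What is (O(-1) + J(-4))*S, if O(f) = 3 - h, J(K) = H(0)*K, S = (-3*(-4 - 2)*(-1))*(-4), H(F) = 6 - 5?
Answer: 0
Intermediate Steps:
H(F) = 1
S = 72 (S = (-3*(-6)*(-1))*(-4) = (18*(-1))*(-4) = -18*(-4) = 72)
J(K) = K (J(K) = 1*K = K)
O(f) = 4 (O(f) = 3 - 1*(-1) = 3 + 1 = 4)
(O(-1) + J(-4))*S = (4 - 4)*72 = 0*72 = 0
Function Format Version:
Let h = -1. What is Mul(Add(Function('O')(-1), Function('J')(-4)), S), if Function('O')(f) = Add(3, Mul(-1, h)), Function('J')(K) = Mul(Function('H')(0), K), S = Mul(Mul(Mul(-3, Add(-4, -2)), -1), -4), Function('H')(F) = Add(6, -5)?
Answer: 0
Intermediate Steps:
Function('H')(F) = 1
S = 72 (S = Mul(Mul(Mul(-3, -6), -1), -4) = Mul(Mul(18, -1), -4) = Mul(-18, -4) = 72)
Function('J')(K) = K (Function('J')(K) = Mul(1, K) = K)
Function('O')(f) = 4 (Function('O')(f) = Add(3, Mul(-1, -1)) = Add(3, 1) = 4)
Mul(Add(Function('O')(-1), Function('J')(-4)), S) = Mul(Add(4, -4), 72) = Mul(0, 72) = 0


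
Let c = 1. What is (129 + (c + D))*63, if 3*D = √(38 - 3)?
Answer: 8190 + 21*√35 ≈ 8314.2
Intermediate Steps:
D = √35/3 (D = √(38 - 3)/3 = √35/3 ≈ 1.9720)
(129 + (c + D))*63 = (129 + (1 + √35/3))*63 = (130 + √35/3)*63 = 8190 + 21*√35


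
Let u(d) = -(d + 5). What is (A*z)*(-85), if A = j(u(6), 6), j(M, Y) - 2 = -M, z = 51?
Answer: -56355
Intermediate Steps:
u(d) = -5 - d (u(d) = -(5 + d) = -5 - d)
j(M, Y) = 2 - M
A = 13 (A = 2 - (-5 - 1*6) = 2 - (-5 - 6) = 2 - 1*(-11) = 2 + 11 = 13)
(A*z)*(-85) = (13*51)*(-85) = 663*(-85) = -56355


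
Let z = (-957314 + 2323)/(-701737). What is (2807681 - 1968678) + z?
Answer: 588760403202/701737 ≈ 8.3900e+5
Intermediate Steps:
z = 954991/701737 (z = -954991*(-1/701737) = 954991/701737 ≈ 1.3609)
(2807681 - 1968678) + z = (2807681 - 1968678) + 954991/701737 = 839003 + 954991/701737 = 588760403202/701737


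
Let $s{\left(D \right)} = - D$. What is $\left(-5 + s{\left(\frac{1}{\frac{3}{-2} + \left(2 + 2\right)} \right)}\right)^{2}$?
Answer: $\frac{729}{25} \approx 29.16$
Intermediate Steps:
$\left(-5 + s{\left(\frac{1}{\frac{3}{-2} + \left(2 + 2\right)} \right)}\right)^{2} = \left(-5 - \frac{1}{\frac{3}{-2} + \left(2 + 2\right)}\right)^{2} = \left(-5 - \frac{1}{3 \left(- \frac{1}{2}\right) + 4}\right)^{2} = \left(-5 - \frac{1}{- \frac{3}{2} + 4}\right)^{2} = \left(-5 - \frac{1}{\frac{5}{2}}\right)^{2} = \left(-5 - \frac{2}{5}\right)^{2} = \left(- \frac{27}{5}\right)^{2} = \frac{729}{25}$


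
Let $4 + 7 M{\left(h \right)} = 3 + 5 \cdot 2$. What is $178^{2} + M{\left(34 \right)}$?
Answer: $\frac{221797}{7} \approx 31685.0$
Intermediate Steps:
$M{\left(h \right)} = \frac{9}{7}$ ($M{\left(h \right)} = - \frac{4}{7} + \frac{3 + 5 \cdot 2}{7} = - \frac{4}{7} + \frac{3 + 10}{7} = - \frac{4}{7} + \frac{1}{7} \cdot 13 = - \frac{4}{7} + \frac{13}{7} = \frac{9}{7}$)
$178^{2} + M{\left(34 \right)} = 178^{2} + \frac{9}{7} = 31684 + \frac{9}{7} = \frac{221797}{7}$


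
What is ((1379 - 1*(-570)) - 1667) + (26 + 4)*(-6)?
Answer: 102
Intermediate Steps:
((1379 - 1*(-570)) - 1667) + (26 + 4)*(-6) = ((1379 + 570) - 1667) + 30*(-6) = (1949 - 1667) - 180 = 282 - 180 = 102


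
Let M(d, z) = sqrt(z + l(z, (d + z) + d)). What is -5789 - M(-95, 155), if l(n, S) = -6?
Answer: -5789 - sqrt(149) ≈ -5801.2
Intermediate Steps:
M(d, z) = sqrt(-6 + z) (M(d, z) = sqrt(z - 6) = sqrt(-6 + z))
-5789 - M(-95, 155) = -5789 - sqrt(-6 + 155) = -5789 - sqrt(149)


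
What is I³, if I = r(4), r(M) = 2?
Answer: 8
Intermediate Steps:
I = 2
I³ = 2³ = 8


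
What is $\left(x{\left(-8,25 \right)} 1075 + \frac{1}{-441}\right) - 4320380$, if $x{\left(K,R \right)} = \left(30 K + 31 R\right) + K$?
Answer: $- \frac{1655450056}{441} \approx -3.7539 \cdot 10^{6}$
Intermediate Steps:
$x{\left(K,R \right)} = 31 K + 31 R$
$\left(x{\left(-8,25 \right)} 1075 + \frac{1}{-441}\right) - 4320380 = \left(\left(31 \left(-8\right) + 31 \cdot 25\right) 1075 + \frac{1}{-441}\right) - 4320380 = \left(\left(-248 + 775\right) 1075 - \frac{1}{441}\right) - 4320380 = \left(527 \cdot 1075 - \frac{1}{441}\right) - 4320380 = \left(566525 - \frac{1}{441}\right) - 4320380 = \frac{249837524}{441} - 4320380 = - \frac{1655450056}{441}$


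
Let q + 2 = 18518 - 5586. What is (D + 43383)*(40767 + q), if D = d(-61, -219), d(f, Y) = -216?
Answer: 2317938399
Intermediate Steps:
q = 12930 (q = -2 + (18518 - 5586) = -2 + 12932 = 12930)
D = -216
(D + 43383)*(40767 + q) = (-216 + 43383)*(40767 + 12930) = 43167*53697 = 2317938399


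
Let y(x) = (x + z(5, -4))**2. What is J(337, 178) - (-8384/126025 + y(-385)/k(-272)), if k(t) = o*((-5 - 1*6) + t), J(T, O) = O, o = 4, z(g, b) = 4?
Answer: 43696939113/142660300 ≈ 306.30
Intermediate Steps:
k(t) = -44 + 4*t (k(t) = 4*((-5 - 1*6) + t) = 4*((-5 - 6) + t) = 4*(-11 + t) = -44 + 4*t)
y(x) = (4 + x)**2 (y(x) = (x + 4)**2 = (4 + x)**2)
J(337, 178) - (-8384/126025 + y(-385)/k(-272)) = 178 - (-8384/126025 + (4 - 385)**2/(-44 + 4*(-272))) = 178 - (-8384*1/126025 + (-381)**2/(-44 - 1088)) = 178 - (-8384/126025 + 145161/(-1132)) = 178 - (-8384/126025 + 145161*(-1/1132)) = 178 - (-8384/126025 - 145161/1132) = 178 - 1*(-18303405713/142660300) = 178 + 18303405713/142660300 = 43696939113/142660300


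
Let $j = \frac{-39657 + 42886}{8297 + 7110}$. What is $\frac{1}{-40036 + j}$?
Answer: $- \frac{15407}{616831423} \approx -2.4978 \cdot 10^{-5}$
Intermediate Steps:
$j = \frac{3229}{15407} \approx 0.20958$
$\frac{1}{-40036 + j} = \frac{1}{-40036 + \frac{3229}{15407}} = \frac{1}{- \frac{616831423}{15407}} = - \frac{15407}{616831423}$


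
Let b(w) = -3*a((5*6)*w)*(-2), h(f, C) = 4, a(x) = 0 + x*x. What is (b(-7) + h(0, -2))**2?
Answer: 70015276816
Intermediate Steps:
a(x) = x**2 (a(x) = 0 + x**2 = x**2)
b(w) = 5400*w**2 (b(w) = -3*900*w**2*(-2) = -2700*w**2*(-2) = 5400*w**2)
(b(-7) + h(0, -2))**2 = (5400*(-7)**2 + 4)**2 = (5400*49 + 4)**2 = (264600 + 4)**2 = 264604**2 = 70015276816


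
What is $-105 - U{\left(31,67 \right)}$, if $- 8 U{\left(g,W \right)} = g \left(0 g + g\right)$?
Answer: $\frac{121}{8} \approx 15.125$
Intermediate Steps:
$U{\left(g,W \right)} = - \frac{g^{2}}{8}$ ($U{\left(g,W \right)} = - \frac{g \left(0 g + g\right)}{8} = - \frac{g \left(0 + g\right)}{8} = - \frac{g g}{8} = - \frac{g^{2}}{8}$)
$-105 - U{\left(31,67 \right)} = -105 - - \frac{31^{2}}{8} = -105 - \left(- \frac{1}{8}\right) 961 = -105 - - \frac{961}{8} = -105 + \frac{961}{8} = \frac{121}{8}$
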